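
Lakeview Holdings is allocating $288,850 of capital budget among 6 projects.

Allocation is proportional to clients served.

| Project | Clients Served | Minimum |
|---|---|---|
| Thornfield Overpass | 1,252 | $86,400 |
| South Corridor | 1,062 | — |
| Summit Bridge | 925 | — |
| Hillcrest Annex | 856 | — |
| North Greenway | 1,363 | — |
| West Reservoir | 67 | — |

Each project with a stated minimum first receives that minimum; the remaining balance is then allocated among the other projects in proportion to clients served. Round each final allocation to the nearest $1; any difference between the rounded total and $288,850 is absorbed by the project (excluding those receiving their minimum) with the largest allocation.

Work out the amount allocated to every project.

Fund the minimums — Thornfield Overpass $86,400. Balance $202,450.
Balance split over remaining clients served 4,273: South Corridor 50,316.38 → $50,316; Summit Bridge 43,825.47 → $43,825; Hillcrest Annex 40,556.33 → $40,556; North Greenway 64,577.43 → $64,577; West Reservoir 3,174.39 → $3,174.
Rounding difference +$2 applied to North Greenway → $64,579.

Thornfield Overpass: $86,400; South Corridor: $50,316; Summit Bridge: $43,825; Hillcrest Annex: $40,556; North Greenway: $64,579; West Reservoir: $3,174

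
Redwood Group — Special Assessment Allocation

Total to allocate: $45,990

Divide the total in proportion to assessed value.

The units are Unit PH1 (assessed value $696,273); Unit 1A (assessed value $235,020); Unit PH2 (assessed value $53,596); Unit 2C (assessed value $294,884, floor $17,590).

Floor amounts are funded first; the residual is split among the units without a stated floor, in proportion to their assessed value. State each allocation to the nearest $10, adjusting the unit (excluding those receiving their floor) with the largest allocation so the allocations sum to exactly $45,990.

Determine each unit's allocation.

Unit PH1: $20,070 · Unit 1A: $6,780 · Unit PH2: $1,550 · Unit 2C: $17,590

Guaranteed amounts: Unit 2C $17,590. Balance $28,400.
Balance split over remaining assessed value 984,889: Unit PH1 20,077.54 → $20,080; Unit 1A 6,776.97 → $6,780; Unit PH2 1,545.48 → $1,550.
Rounding difference −$10 applied to Unit PH1 → $20,070.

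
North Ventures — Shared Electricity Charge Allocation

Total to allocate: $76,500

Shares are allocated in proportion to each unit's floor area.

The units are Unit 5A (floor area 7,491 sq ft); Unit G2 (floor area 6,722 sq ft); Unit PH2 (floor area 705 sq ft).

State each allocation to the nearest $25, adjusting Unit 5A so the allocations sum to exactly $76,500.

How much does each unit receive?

Combined floor area = 14,918.
Proportional shares: Unit 5A 7,491/14,918 × $76,500 = 38,414.10; Unit G2 6,722/14,918 × $76,500 = 34,470.64; Unit PH2 705/14,918 × $76,500 = 3,615.26.
Rounded to nearest $25: Unit 5A $38,425; Unit G2 $34,475; Unit PH2 $3,625. Sum = $76,525.
Difference $76,500 − $76,525 = −$25 applied to Unit 5A: Unit 5A becomes $38,400.

Unit 5A: $38,400; Unit G2: $34,475; Unit PH2: $3,625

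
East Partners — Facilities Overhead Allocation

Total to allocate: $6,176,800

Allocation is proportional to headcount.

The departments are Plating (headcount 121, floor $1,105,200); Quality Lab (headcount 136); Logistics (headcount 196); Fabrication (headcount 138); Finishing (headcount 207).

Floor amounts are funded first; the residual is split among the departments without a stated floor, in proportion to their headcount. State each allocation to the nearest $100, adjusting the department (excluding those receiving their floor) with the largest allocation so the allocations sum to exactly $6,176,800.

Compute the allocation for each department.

Plating: $1,105,200 | Quality Lab: $1,018,800 | Logistics: $1,468,300 | Fabrication: $1,033,800 | Finishing: $1,550,700

Minimums first: Plating $1,105,200. Remaining pool $5,071,600.
Remaining pool split over remaining headcount 677: Quality Lab 1,018,814.77 → $1,018,800; Logistics 1,468,291.88 → $1,468,300; Fabrication 1,033,797.34 → $1,033,800; Finishing 1,550,696.01 → $1,550,700.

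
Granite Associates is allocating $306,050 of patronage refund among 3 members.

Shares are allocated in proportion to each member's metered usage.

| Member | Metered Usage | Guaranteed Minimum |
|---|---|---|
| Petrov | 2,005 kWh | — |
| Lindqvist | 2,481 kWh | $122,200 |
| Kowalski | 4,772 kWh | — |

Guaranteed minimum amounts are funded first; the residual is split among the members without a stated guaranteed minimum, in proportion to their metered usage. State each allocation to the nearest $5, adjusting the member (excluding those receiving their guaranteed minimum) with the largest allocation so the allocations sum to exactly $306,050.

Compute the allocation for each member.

Guaranteed amounts: Lindqvist $122,200. Residual $183,850.
Residual split over remaining metered usage 6,777: Petrov 54,392.69 → $54,395; Kowalski 129,457.31 → $129,455.

Petrov: $54,395 · Lindqvist: $122,200 · Kowalski: $129,455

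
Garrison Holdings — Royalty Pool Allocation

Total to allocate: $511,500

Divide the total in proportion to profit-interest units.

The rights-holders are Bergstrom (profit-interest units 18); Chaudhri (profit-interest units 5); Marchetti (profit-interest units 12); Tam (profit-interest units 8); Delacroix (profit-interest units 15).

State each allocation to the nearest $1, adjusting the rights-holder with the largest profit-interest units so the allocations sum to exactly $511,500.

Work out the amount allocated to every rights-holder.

Bergstrom: $158,741 | Chaudhri: $44,095 | Marchetti: $105,828 | Tam: $70,552 | Delacroix: $132,284

Combined profit-interest units = 18 + 5 + 12 + 8 + 15 = 58.
Pro-rata amounts: Bergstrom 158,741.38; Chaudhri 44,094.83; Marchetti 105,827.59; Tam 70,551.72; Delacroix 132,284.48.
At nearest $1: Bergstrom $158,741; Chaudhri $44,095; Marchetti $105,828; Tam $70,552; Delacroix $132,284. Sum = $511,500.
Sum already equals the total — no adjustment.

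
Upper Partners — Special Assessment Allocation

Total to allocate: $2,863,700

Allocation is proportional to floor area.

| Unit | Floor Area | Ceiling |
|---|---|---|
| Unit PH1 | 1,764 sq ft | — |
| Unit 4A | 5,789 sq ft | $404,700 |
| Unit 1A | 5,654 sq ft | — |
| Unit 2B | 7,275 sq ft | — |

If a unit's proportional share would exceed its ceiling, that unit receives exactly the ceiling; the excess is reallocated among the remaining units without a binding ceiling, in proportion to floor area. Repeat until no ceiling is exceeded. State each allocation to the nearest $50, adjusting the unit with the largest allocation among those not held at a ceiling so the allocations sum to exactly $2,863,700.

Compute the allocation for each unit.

Total floor area = 20,482.
Pro-rata shares before constraints: Unit PH1 246,634.45; Unit 4A 809,391.63; Unit 1A 790,516.54; Unit 2B 1,017,157.38.
Capped: Unit 4A ($404,700); remaining pool $2,459,000 reallocated over remaining floor area 14,693.
Remaining shares: Unit PH1 295,220.58 → $295,200; Unit 1A 946,245.56 → $946,250; Unit 2B 1,217,533.86 → $1,217,550.

Unit PH1: $295,200 | Unit 4A: $404,700 | Unit 1A: $946,250 | Unit 2B: $1,217,550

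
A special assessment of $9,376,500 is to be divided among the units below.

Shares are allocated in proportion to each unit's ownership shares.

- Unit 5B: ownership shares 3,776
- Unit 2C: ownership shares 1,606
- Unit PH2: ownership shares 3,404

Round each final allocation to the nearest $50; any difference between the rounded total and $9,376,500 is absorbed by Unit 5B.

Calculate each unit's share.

Unit 5B: $4,029,750 · Unit 2C: $1,713,950 · Unit PH2: $3,632,800

Total ownership shares = 8,786.
Raw shares: Unit 5B 3,776/8,786 × $9,376,500 = 4,029,781.93; Unit 2C 1,606/8,786 × $9,376,500 = 1,713,937.97; Unit PH2 3,404/8,786 × $9,376,500 = 3,632,780.10.
After rounding ($50): Unit 5B $4,029,800; Unit 2C $1,713,950; Unit PH2 $3,632,800. Sum = $9,376,550.
Difference $9,376,500 − $9,376,550 = −$50 applied to Unit 5B: Unit 5B becomes $4,029,750.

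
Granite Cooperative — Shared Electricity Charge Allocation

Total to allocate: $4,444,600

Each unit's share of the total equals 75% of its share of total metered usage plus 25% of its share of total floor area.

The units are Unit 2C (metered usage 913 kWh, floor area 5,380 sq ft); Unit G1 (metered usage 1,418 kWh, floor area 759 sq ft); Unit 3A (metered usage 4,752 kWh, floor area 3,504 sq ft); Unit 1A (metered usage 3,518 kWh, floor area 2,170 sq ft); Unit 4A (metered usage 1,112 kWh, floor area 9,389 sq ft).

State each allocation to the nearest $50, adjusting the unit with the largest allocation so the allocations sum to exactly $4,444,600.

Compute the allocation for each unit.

Metered usage total 11,713; floor area total 21,202.
Combined weights (75% metered usage + 25% floor area): Unit 2C 0.1219; Unit G1 0.0997; Unit 3A 0.3456; Unit 1A 0.2508; Unit 4A 0.1819.
Raw shares: Unit 2C 541,788.28; Unit G1 443,331.86; Unit 3A 1,536,027.78; Unit 1A 1,114,926.74; Unit 4A 808,525.33.
At nearest $50: Unit 2C $541,800; Unit G1 $443,350; Unit 3A $1,536,050; Unit 1A $1,114,950; Unit 4A $808,550. Sum = $4,444,700.
Difference $4,444,600 − $4,444,700 = −$100 applied to largest allocation (Unit 3A): Unit 3A becomes $1,535,950.

Unit 2C: $541,800; Unit G1: $443,350; Unit 3A: $1,535,950; Unit 1A: $1,114,950; Unit 4A: $808,550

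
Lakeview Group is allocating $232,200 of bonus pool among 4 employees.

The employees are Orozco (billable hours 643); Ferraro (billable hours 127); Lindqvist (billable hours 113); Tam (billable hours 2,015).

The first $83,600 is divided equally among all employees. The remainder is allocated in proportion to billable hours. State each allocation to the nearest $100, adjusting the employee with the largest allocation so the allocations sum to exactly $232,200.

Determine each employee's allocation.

Orozco: $53,900 | Ferraro: $27,400 | Lindqvist: $26,700 | Tam: $124,200

Equal tier: $83,600 ÷ 4 = $20,900 apiece.
Remainder $148,600 by billable hours (total 2,898): Orozco 32,970.95 → $33,000; Ferraro 6,512.15 → $6,500; Lindqvist 5,794.27 → $5,800; Tam 103,322.64 → $103,300.
Totals: Orozco $20,900 + $33,000 = $53,900; Ferraro $20,900 + $6,500 = $27,400; Lindqvist $20,900 + $5,800 = $26,700; Tam $20,900 + $103,300 = $124,200.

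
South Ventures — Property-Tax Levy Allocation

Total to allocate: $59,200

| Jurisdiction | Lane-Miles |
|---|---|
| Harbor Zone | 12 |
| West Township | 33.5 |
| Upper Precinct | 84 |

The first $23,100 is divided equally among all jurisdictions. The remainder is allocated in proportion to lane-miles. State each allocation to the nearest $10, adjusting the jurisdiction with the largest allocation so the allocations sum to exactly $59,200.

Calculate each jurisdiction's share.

Harbor Zone: $11,050 · West Township: $17,040 · Upper Precinct: $31,110

$23,100 shared equally gives $7,700 per jurisdiction.
Remainder $36,100 by lane-miles (total 129.5): Harbor Zone 3,345.17 → $3,350; West Township 9,338.61 → $9,340; Upper Precinct 23,416.22 → $23,420.
Rounding difference −$10 on remainder applied to Upper Precinct.
Totals: Harbor Zone $7,700 + $3,350 = $11,050; West Township $7,700 + $9,340 = $17,040; Upper Precinct $7,700 + $23,410 = $31,110.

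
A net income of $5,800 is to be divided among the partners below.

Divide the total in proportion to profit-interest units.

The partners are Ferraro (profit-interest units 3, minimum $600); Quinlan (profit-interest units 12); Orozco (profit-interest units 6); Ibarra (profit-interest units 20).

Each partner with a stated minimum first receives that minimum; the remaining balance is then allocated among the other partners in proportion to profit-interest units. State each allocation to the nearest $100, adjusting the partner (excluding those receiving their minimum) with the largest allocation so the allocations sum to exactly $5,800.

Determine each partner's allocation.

Minimums first: Ferraro $600. Residual $5,200.
Residual split over remaining profit-interest units 38: Quinlan 1,642.11 → $1,600; Orozco 821.05 → $800; Ibarra 2,736.84 → $2,700.
Rounding difference +$100 applied to Ibarra → $2,800.

Ferraro: $600 | Quinlan: $1,600 | Orozco: $800 | Ibarra: $2,800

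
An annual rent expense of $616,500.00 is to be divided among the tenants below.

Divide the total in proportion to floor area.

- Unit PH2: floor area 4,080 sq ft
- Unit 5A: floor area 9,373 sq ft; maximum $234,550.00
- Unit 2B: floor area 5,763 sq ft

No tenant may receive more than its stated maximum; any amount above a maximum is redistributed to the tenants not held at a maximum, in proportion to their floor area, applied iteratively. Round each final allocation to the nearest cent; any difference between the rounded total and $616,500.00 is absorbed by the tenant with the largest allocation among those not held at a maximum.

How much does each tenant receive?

Combined floor area = 19,216.
Unconstrained shares: Unit PH2 130,897.1690; Unit 5A 300,710.5797; Unit 2B 184,892.2512.
Capped: Unit 5A ($234,550.00); residual $381,950.00 reallocated over remaining floor area 9,843.
Redistributed shares: Unit PH2 158,321.2435 → $158,321.24; Unit 2B 223,628.7565 → $223,628.76.

Unit PH2: $158,321.24 | Unit 5A: $234,550.00 | Unit 2B: $223,628.76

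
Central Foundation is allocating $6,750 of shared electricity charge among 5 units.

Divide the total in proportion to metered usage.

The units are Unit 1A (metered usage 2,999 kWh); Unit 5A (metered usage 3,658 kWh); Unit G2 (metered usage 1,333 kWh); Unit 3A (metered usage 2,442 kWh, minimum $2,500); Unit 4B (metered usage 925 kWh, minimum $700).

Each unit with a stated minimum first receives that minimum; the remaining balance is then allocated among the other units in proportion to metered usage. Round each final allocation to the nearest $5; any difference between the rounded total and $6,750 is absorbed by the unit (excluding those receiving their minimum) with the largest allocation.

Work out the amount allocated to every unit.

Fund the minimums — Unit 3A $2,500; Unit 4B $700. Balance $3,550.
Balance split over remaining metered usage 7,990: Unit 1A 1,332.47 → $1,330; Unit 5A 1,625.27 → $1,625; Unit G2 592.26 → $590.
Rounding difference +$5 applied to Unit 5A → $1,630.

Unit 1A: $1,330 | Unit 5A: $1,630 | Unit G2: $590 | Unit 3A: $2,500 | Unit 4B: $700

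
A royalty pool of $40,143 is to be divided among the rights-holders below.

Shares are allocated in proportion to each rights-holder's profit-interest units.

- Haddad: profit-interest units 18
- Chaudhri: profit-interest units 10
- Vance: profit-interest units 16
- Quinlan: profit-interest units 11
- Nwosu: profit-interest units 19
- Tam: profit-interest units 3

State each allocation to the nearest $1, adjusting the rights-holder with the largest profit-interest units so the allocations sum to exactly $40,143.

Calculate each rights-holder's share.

Haddad: $9,384 | Chaudhri: $5,213 | Vance: $8,341 | Quinlan: $5,735 | Nwosu: $9,906 | Tam: $1,564

Sum of profit-interest units: 77.
Unrounded shares: Haddad 18/77 × $40,143 = 9,384.08; Chaudhri 10/77 × $40,143 = 5,213.38; Vance 16/77 × $40,143 = 8,341.40; Quinlan 11/77 × $40,143 = 5,734.71; Nwosu 19/77 × $40,143 = 9,905.42; Tam 3/77 × $40,143 = 1,564.01.
After rounding ($1): Haddad $9,384; Chaudhri $5,213; Vance $8,341; Quinlan $5,735; Nwosu $9,905; Tam $1,564. Sum = $40,142.
Difference $40,143 − $40,142 = +$1 applied to largest profit-interest units (Nwosu): Nwosu becomes $9,906.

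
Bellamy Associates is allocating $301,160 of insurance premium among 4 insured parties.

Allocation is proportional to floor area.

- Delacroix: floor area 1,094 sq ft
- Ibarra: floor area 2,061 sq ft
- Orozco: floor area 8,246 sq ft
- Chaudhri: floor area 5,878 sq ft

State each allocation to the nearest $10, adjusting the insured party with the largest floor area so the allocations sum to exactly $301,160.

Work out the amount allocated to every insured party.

Total floor area = 1,094 + 2,061 + 8,246 + 5,878 = 17,279.
Unrounded shares: Delacroix 19,067.60; Ibarra 35,921.68; Orozco 143,721.59; Chaudhri 102,449.13.
Rounded to nearest $10: Delacroix $19,070; Ibarra $35,920; Orozco $143,720; Chaudhri $102,450. Sum = $301,160.
Rounded total matches; no reconciliation needed.

Delacroix: $19,070 | Ibarra: $35,920 | Orozco: $143,720 | Chaudhri: $102,450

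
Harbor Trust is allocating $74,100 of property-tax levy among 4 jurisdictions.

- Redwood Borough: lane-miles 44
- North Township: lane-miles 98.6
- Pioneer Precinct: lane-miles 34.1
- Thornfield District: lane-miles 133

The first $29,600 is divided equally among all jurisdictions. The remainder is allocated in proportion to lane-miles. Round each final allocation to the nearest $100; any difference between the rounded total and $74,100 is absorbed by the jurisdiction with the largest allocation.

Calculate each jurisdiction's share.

Redwood Borough: $13,700 · North Township: $21,600 · Pioneer Precinct: $12,300 · Thornfield District: $26,500

First tranche $29,600 split equally: $7,400 each.
Remainder $44,500 by lane-miles (total 309.7): Redwood Borough 6,322.25 → $6,300; North Township 14,167.58 → $14,200; Pioneer Precinct 4,899.74 → $4,900; Thornfield District 19,110.43 → $19,100.
Totals: Redwood Borough $7,400 + $6,300 = $13,700; North Township $7,400 + $14,200 = $21,600; Pioneer Precinct $7,400 + $4,900 = $12,300; Thornfield District $7,400 + $19,100 = $26,500.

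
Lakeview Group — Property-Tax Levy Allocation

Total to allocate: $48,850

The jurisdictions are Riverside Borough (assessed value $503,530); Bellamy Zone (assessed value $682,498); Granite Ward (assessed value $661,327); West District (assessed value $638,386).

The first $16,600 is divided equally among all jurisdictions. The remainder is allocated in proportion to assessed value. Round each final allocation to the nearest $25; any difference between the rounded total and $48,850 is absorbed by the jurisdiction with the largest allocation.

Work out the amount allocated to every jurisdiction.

Riverside Borough: $10,675; Bellamy Zone: $13,025; Granite Ward: $12,725; West District: $12,425

First tranche $16,600 split equally: $4,150 each.
Remainder $32,250 by assessed value (total 2,485,741): Riverside Borough 6,532.80 → $6,525; Bellamy Zone 8,854.73 → $8,850; Granite Ward 8,580.06 → $8,575; West District 8,282.42 → $8,275.
Rounding difference +$25 on remainder applied to Bellamy Zone.
Totals: Riverside Borough $4,150 + $6,525 = $10,675; Bellamy Zone $4,150 + $8,875 = $13,025; Granite Ward $4,150 + $8,575 = $12,725; West District $4,150 + $8,275 = $12,425.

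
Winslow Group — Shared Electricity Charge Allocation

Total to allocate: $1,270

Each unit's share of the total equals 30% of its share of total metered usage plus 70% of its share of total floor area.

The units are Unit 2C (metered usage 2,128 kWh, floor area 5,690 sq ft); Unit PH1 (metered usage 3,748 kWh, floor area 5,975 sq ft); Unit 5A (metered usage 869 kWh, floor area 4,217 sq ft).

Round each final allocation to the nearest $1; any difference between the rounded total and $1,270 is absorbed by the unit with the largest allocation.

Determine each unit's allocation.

Unit 2C: $439 · Unit PH1: $546 · Unit 5A: $285

Metered usage total 6,745; floor area total 15,882.
Blended shares (30% metered usage + 70% floor area): Unit 2C 0.3454; Unit PH1 0.4300; Unit 5A 0.2245.
Proportional shares: Unit 2C 438.70; Unit PH1 546.16; Unit 5A 285.13.
After rounding ($1): Unit 2C $439; Unit PH1 $546; Unit 5A $285. Sum = $1,270.
No rounding difference to absorb.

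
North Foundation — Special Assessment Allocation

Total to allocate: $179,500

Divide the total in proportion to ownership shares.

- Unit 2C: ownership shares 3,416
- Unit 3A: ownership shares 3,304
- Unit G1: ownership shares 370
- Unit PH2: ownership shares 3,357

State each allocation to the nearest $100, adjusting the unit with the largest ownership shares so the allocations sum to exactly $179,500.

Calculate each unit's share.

Sum of ownership shares: 10,447.
Proportional shares: Unit 2C 3,416/10,447 × $179,500 = 58,693.60; Unit 3A 3,304/10,447 × $179,500 = 56,769.22; Unit G1 370/10,447 × $179,500 = 6,357.33; Unit PH2 3,357/10,447 × $179,500 = 57,679.86.
After rounding ($100): Unit 2C $58,700; Unit 3A $56,800; Unit G1 $6,400; Unit PH2 $57,700. Sum = $179,600.
Difference $179,500 − $179,600 = −$100 applied to largest ownership shares (Unit 2C): Unit 2C becomes $58,600.

Unit 2C: $58,600 · Unit 3A: $56,800 · Unit G1: $6,400 · Unit PH2: $57,700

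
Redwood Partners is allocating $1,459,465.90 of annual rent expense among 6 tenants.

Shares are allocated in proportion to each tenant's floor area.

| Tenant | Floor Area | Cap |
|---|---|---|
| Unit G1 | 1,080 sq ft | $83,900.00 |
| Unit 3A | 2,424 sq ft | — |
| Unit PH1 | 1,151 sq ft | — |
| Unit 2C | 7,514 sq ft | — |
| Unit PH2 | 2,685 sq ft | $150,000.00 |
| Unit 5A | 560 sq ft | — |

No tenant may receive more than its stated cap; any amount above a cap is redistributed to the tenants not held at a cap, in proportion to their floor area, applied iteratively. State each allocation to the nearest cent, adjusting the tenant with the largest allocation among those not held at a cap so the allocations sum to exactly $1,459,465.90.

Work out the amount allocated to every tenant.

Unit G1: $83,900.00 | Unit 3A: $255,023.76 | Unit PH1: $121,094.20 | Unit 2C: $790,531.56 | Unit PH2: $150,000.00 | Unit 5A: $58,916.38

Total floor area = 15,414.
Pro-rata shares before constraints: Unit G1 102,259.1911; Unit 3A 229,515.0734; Unit PH1 108,981.7861; Unit 2C 711,458.8538; Unit PH2 254,227.7113; Unit 5A 53,023.2843.
Held at cap: Unit G1 ($83,900.00), Unit PH2 ($150,000.00); remaining pool $1,225,565.90 reallocated over remaining floor area 11,649.
Remaining shares: Unit 3A 255,023.7567 → $255,023.76; Unit PH1 121,094.2013 → $121,094.20; Unit 2C 790,531.5626 → $790,531.56; Unit 5A 58,916.3794 → $58,916.38.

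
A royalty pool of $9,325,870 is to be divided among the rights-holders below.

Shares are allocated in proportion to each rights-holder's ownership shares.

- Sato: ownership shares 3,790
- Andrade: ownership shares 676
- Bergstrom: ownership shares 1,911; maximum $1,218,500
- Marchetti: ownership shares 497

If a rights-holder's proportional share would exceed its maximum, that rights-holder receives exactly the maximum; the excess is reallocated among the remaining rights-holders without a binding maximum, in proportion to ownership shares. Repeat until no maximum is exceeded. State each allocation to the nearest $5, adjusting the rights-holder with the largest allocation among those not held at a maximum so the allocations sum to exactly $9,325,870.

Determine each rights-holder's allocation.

Sato: $6,191,200 · Andrade: $1,104,290 · Bergstrom: $1,218,500 · Marchetti: $811,880

Sum of ownership shares: 6,874.
Pro-rata shares before constraints: Sato 5,141,845.69; Andrade 917,120.76; Bergstrom 2,592,629.85; Marchetti 674,273.70.
Held at cap: Bergstrom ($1,218,500); remaining pool $8,107,370 reallocated over remaining ownership shares 4,963.
Redistributed shares: Sato 6,191,201.35 → $6,191,200; Andrade 1,104,288.16 → $1,104,290; Marchetti 811,880.49 → $811,880.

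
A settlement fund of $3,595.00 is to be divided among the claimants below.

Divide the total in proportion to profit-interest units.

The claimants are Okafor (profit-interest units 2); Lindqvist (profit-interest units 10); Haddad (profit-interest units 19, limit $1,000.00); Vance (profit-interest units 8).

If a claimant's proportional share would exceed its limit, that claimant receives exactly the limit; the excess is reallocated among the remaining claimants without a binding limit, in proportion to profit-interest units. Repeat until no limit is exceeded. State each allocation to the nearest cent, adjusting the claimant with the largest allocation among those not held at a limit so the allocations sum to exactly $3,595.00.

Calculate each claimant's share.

Total profit-interest units = 39.
Pro-rata shares before constraints: Okafor 184.3590; Lindqvist 921.7949; Haddad 1,751.4103; Vance 737.4359.
Cap binds for Haddad ($1,000.00); residual $2,595.00 reallocated over remaining profit-interest units 20.
Shares after redistribution: Okafor 259.5000 → $259.50; Lindqvist 1,297.5000 → $1,297.50; Vance 1,038.0000 → $1,038.00.

Okafor: $259.50 · Lindqvist: $1,297.50 · Haddad: $1,000.00 · Vance: $1,038.00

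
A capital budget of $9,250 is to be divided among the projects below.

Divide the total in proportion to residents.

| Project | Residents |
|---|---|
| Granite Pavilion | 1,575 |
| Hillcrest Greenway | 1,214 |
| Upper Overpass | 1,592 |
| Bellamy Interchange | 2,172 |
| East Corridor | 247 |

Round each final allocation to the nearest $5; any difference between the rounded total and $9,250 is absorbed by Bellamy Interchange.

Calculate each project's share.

Residents total: 6,800.
Pro-rata amounts: Granite Pavilion 1,575/6,800 × $9,250 = 2,142.46; Hillcrest Greenway 1,214/6,800 × $9,250 = 1,651.40; Upper Overpass 1,592/6,800 × $9,250 = 2,165.59; Bellamy Interchange 2,172/6,800 × $9,250 = 2,954.56; East Corridor 247/6,800 × $9,250 = 335.99.
Rounded to nearest $5: Granite Pavilion $2,140; Hillcrest Greenway $1,650; Upper Overpass $2,165; Bellamy Interchange $2,955; East Corridor $335. Sum = $9,245.
Difference $9,250 − $9,245 = +$5 applied to Bellamy Interchange: Bellamy Interchange becomes $2,960.

Granite Pavilion: $2,140; Hillcrest Greenway: $1,650; Upper Overpass: $2,165; Bellamy Interchange: $2,960; East Corridor: $335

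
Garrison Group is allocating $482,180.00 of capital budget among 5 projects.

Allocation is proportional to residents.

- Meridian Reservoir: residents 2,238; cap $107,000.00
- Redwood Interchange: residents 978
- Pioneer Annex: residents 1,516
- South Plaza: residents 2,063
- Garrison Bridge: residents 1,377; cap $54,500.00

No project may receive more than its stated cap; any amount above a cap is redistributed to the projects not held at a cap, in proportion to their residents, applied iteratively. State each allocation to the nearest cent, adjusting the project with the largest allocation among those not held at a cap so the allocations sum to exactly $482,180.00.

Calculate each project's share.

Meridian Reservoir: $107,000.00; Redwood Interchange: $68,822.70; Pioneer Annex: $106,682.22; South Plaza: $145,175.08; Garrison Bridge: $54,500.00

Residents total: 8,172.
Proportional shares (ignoring caps): Meridian Reservoir 132,050.7636; Redwood Interchange 57,705.8297; Pioneer Annex 89,449.9364; South Plaza 121,725.0783; Garrison Bridge 81,248.3921.
Cap binds for Meridian Reservoir ($107,000.00), Garrison Bridge ($54,500.00); balance $320,680.00 reallocated over remaining residents 4,557.
Remaining shares: Redwood Interchange 68,822.6991 → $68,822.70; Pioneer Annex 106,682.2208 → $106,682.22; South Plaza 145,175.0801 → $145,175.08.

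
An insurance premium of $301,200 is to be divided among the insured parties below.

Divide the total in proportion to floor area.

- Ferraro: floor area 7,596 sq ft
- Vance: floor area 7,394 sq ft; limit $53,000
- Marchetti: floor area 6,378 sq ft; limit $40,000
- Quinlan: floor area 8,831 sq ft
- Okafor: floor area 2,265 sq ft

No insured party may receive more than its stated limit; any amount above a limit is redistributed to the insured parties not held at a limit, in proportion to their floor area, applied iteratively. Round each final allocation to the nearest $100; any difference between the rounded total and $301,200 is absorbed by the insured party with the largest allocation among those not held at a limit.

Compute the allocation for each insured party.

Ferraro: $84,600 · Vance: $53,000 · Marchetti: $40,000 · Quinlan: $98,400 · Okafor: $25,200

Total floor area = 32,464.
Unconstrained shares: Ferraro 70,475.46; Vance 68,601.31; Marchetti 59,174.89; Quinlan 81,933.75; Okafor 21,014.60.
Held at cap: Vance ($53,000), Marchetti ($40,000); balance $208,200 reallocated over remaining floor area 18,692.
Shares after redistribution: Ferraro 84,607.70 → $84,600; Quinlan 98,363.70 → $98,400; Okafor 25,228.60 → $25,200.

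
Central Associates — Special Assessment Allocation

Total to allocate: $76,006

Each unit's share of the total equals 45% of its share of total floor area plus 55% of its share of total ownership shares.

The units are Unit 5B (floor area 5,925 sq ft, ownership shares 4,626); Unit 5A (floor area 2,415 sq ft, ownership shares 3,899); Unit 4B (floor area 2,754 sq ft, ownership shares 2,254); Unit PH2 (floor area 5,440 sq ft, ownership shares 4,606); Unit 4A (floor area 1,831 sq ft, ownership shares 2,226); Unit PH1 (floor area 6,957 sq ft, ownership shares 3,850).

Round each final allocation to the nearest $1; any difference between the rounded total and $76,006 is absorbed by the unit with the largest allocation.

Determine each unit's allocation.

Totals — floor area 25,322, ownership shares 21,461.
Combined weights (45% floor area + 55% ownership shares): Unit 5B 0.2238; Unit 5A 0.1428; Unit 4B 0.1067; Unit PH2 0.2147; Unit 4A 0.0896; Unit PH1 0.2223.
Proportional shares: Unit 5B 17,013.82; Unit 5A 10,856.72; Unit 4B 8,110.36; Unit PH2 16,319.77; Unit 4A 6,809.12; Unit PH1 16,896.21.
At nearest $1: Unit 5B $17,014; Unit 5A $10,857; Unit 4B $8,110; Unit PH2 $16,320; Unit 4A $6,809; Unit PH1 $16,896. Sum = $76,006.
Sum already equals the total — no adjustment.

Unit 5B: $17,014 | Unit 5A: $10,857 | Unit 4B: $8,110 | Unit PH2: $16,320 | Unit 4A: $6,809 | Unit PH1: $16,896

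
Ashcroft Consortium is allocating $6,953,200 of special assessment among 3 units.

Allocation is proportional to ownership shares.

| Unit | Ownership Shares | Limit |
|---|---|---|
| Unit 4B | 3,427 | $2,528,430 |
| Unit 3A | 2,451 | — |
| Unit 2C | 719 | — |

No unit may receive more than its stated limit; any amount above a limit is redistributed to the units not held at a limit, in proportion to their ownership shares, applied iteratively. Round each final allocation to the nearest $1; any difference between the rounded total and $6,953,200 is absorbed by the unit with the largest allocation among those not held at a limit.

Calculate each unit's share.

Combined ownership shares = 6,597.
Unconstrained shares: Unit 4B 3,612,038.26; Unit 3A 2,583,339.88; Unit 2C 757,821.86.
Cap binds for Unit 4B ($2,528,430); balance $4,424,770 reallocated over remaining ownership shares 3,170.
Redistributed shares: Unit 3A 3,421,170.75 → $3,421,171; Unit 2C 1,003,599.25 → $1,003,599.

Unit 4B: $2,528,430 | Unit 3A: $3,421,171 | Unit 2C: $1,003,599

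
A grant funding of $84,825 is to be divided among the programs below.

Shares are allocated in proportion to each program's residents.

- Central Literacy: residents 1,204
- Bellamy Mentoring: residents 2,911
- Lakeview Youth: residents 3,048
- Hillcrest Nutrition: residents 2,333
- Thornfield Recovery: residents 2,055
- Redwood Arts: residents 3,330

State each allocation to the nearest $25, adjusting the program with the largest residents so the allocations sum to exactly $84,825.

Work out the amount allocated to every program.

Central Literacy: $6,875; Bellamy Mentoring: $16,600; Lakeview Youth: $17,375; Hillcrest Nutrition: $13,300; Thornfield Recovery: $11,725; Redwood Arts: $18,950

Sum of residents: 14,881.
Raw shares: Central Literacy 1,204/14,881 × $84,825 = 6,863.07; Bellamy Mentoring 2,911/14,881 × $84,825 = 16,593.35; Lakeview Youth 3,048/14,881 × $84,825 = 17,374.28; Hillcrest Nutrition 2,333/14,881 × $84,825 = 13,298.62; Thornfield Recovery 2,055/14,881 × $84,825 = 11,713.96; Redwood Arts 3,330/14,881 × $84,825 = 18,981.74.
At nearest $25: Central Literacy $6,875; Bellamy Mentoring $16,600; Lakeview Youth $17,375; Hillcrest Nutrition $13,300; Thornfield Recovery $11,725; Redwood Arts $18,975. Sum = $84,850.
Difference $84,825 − $84,850 = −$25 applied to largest residents (Redwood Arts): Redwood Arts becomes $18,950.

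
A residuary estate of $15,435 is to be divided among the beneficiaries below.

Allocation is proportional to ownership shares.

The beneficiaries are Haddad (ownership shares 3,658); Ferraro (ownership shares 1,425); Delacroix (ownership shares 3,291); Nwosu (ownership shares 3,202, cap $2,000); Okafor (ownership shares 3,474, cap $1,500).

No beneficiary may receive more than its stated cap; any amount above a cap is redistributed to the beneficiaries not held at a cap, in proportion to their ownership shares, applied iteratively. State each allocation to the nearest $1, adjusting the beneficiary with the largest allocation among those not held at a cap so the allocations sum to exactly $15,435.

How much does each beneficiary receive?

Haddad: $5,214 | Ferraro: $2,031 | Delacroix: $4,690 | Nwosu: $2,000 | Okafor: $1,500

Ownership shares total: 15,050.
Pro-rata shares before constraints: Haddad 3,751.58; Ferraro 1,461.45; Delacroix 3,375.19; Nwosu 3,283.91; Okafor 3,562.87.
Capped: Nwosu ($2,000), Okafor ($1,500); balance $11,935 reallocated over remaining ownership shares 8,374.
Redistributed shares: Haddad 5,213.55 → $5,214; Ferraro 2,030.97 → $2,031; Delacroix 4,690.48 → $4,690.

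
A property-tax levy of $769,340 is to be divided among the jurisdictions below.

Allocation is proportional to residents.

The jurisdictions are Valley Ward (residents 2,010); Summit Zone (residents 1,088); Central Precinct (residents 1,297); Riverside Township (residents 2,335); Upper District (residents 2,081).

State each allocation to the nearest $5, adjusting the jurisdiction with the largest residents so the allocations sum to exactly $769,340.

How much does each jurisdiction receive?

Sum of residents: 8,811.
Pro-rata amounts: Valley Ward 2,010/8,811 × $769,340 = 175,504.87; Summit Zone 1,088/8,811 × $769,340 = 94,999.65; Central Precinct 1,297/8,811 × $769,340 = 113,248.66; Riverside Township 2,335/8,811 × $769,340 = 203,882.52; Upper District 2,081/8,811 × $769,340 = 181,704.29.
After rounding ($5): Valley Ward $175,505; Summit Zone $95,000; Central Precinct $113,250; Riverside Township $203,885; Upper District $181,705. Sum = $769,345.
Difference $769,340 − $769,345 = −$5 applied to largest residents (Riverside Township): Riverside Township becomes $203,880.

Valley Ward: $175,505 · Summit Zone: $95,000 · Central Precinct: $113,250 · Riverside Township: $203,880 · Upper District: $181,705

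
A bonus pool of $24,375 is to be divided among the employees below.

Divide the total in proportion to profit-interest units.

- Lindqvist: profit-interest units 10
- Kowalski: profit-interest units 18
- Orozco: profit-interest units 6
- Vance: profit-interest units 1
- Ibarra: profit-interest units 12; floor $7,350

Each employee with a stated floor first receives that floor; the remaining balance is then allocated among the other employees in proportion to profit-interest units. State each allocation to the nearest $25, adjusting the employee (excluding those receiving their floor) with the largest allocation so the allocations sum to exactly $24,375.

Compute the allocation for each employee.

Lindqvist: $4,875; Kowalski: $8,750; Orozco: $2,925; Vance: $475; Ibarra: $7,350

Guaranteed amounts: Ibarra $7,350. Remaining pool $17,025.
Remaining pool split over remaining profit-interest units 35: Lindqvist 4,864.29 → $4,875; Kowalski 8,755.71 → $8,750; Orozco 2,918.57 → $2,925; Vance 486.43 → $475.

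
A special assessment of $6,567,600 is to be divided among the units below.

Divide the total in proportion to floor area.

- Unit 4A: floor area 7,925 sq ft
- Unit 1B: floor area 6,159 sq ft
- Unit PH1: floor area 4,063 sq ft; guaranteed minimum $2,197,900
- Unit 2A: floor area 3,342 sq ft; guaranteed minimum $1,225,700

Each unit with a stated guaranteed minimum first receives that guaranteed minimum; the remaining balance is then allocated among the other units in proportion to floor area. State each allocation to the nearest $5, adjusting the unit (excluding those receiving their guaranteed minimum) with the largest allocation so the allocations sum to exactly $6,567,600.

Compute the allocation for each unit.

Unit 4A: $1,769,115; Unit 1B: $1,374,885; Unit PH1: $2,197,900; Unit 2A: $1,225,700

Guaranteed amounts: Unit PH1 $2,197,900; Unit 2A $1,225,700. Residual $3,144,000.
Residual split over remaining floor area 14,084: Unit 4A 1,769,113.89 → $1,769,115; Unit 1B 1,374,886.11 → $1,374,885.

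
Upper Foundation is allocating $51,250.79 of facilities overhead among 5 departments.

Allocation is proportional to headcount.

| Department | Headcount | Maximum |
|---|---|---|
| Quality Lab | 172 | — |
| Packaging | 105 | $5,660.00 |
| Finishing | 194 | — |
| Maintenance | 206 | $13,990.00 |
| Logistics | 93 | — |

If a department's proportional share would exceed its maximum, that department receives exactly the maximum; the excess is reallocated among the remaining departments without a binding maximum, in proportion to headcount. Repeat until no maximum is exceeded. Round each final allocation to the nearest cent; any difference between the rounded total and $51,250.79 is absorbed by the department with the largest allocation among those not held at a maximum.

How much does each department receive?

Sum of headcount: 770.
Unconstrained shares: Quality Lab 11,448.2284; Packaging 6,988.7441; Finishing 12,912.5367; Maintenance 13,711.2503; Logistics 6,190.0305.
Capped: Packaging ($5,660.00); balance $45,590.79 reallocated over remaining headcount 665.
Capped: Maintenance ($13,990.00); balance $31,600.79 reallocated over remaining headcount 459.
Shares after redistribution: Quality Lab 11,841.6904 → $11,841.69; Finishing 13,356.3252 → $13,356.33; Logistics 6,402.7744 → $6,402.77.

Quality Lab: $11,841.69 | Packaging: $5,660.00 | Finishing: $13,356.33 | Maintenance: $13,990.00 | Logistics: $6,402.77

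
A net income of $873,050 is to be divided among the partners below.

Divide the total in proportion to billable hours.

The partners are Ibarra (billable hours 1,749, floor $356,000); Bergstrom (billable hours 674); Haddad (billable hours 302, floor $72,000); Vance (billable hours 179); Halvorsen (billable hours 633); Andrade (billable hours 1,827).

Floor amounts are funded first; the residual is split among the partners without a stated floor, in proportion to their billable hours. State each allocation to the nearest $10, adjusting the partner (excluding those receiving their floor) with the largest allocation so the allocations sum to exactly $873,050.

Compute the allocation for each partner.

Ibarra: $356,000; Bergstrom: $90,540; Haddad: $72,000; Vance: $24,050; Halvorsen: $85,030; Andrade: $245,430

Guaranteed amounts: Ibarra $356,000; Haddad $72,000. Residual $445,050.
Residual split over remaining billable hours 3,313: Bergstrom 90,541.41 → $90,540; Vance 24,045.86 → $24,050; Halvorsen 85,033.70 → $85,030; Andrade 245,429.02 → $245,430.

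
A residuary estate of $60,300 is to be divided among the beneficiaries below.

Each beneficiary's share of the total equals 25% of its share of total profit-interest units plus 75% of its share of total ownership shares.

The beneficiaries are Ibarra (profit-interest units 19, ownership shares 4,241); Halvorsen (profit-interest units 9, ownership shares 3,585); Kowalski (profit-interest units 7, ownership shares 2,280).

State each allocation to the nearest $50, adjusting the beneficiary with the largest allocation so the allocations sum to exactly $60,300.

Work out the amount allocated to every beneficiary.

Ibarra: $27,200 · Halvorsen: $19,900 · Kowalski: $13,200

Profit-interest units total 35; ownership shares total 10,106.
Blended shares (25% profit-interest units + 75% ownership shares): Ibarra 0.4505; Halvorsen 0.3303; Kowalski 0.2192.
Proportional shares: Ibarra 27,162.32; Halvorsen 19,919.53; Kowalski 13,218.15.
After rounding ($50): Ibarra $27,150; Halvorsen $19,900; Kowalski $13,200. Sum = $60,250.
Difference $60,300 − $60,250 = +$50 applied to largest allocation (Ibarra): Ibarra becomes $27,200.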